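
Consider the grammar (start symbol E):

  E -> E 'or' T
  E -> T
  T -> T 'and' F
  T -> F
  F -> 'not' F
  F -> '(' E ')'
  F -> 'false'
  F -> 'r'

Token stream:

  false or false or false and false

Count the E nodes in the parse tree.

3

[E [E [E [T [F false]]] or [T [F false]]] or [T [T [F false]] and [F false]]]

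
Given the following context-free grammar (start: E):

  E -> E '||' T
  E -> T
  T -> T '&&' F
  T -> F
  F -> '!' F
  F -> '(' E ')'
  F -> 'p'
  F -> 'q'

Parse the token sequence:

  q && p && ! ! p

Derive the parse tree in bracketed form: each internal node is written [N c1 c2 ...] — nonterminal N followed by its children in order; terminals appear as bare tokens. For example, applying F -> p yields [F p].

E
T
T && F
T && F && F
F && F && F
q && F && F
q && p && F
q && p && ! F
q && p && ! ! F
q && p && ! ! p

[E [T [T [T [F q]] && [F p]] && [F ! [F ! [F p]]]]]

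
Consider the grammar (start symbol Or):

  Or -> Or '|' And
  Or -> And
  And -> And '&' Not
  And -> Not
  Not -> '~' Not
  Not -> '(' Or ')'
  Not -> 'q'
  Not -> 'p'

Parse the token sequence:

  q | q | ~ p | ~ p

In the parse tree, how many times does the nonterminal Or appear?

[Or [Or [Or [Or [And [Not q]]] | [And [Not q]]] | [And [Not ~ [Not p]]]] | [And [Not ~ [Not p]]]]

4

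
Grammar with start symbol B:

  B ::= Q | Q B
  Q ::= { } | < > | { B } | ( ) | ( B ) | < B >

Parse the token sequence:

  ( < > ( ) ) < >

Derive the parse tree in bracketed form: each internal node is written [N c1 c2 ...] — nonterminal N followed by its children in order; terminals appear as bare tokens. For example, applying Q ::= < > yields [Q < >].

B
Q B
( B ) B
( Q B ) B
( < > B ) B
( < > Q ) B
( < > ( ) ) B
( < > ( ) ) Q
( < > ( ) ) < >

[B [Q ( [B [Q < >] [B [Q ( )]]] )] [B [Q < >]]]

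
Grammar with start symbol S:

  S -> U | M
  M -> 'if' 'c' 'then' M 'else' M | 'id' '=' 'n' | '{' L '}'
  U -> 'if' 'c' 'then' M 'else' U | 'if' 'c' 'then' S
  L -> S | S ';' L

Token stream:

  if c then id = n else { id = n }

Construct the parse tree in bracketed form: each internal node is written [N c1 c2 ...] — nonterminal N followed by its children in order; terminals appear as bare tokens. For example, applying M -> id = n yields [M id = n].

[S [M if c then [M id = n] else [M { [L [S [M id = n]]] }]]]

S
M
if c then M else M
if c then id = n else M
if c then id = n else { L }
if c then id = n else { S }
if c then id = n else { M }
if c then id = n else { id = n }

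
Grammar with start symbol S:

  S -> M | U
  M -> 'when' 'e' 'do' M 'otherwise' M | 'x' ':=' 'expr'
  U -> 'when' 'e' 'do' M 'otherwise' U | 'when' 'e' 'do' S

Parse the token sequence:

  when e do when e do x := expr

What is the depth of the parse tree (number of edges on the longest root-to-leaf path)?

[S [U when e do [S [U when e do [S [M x := expr]]]]]]

6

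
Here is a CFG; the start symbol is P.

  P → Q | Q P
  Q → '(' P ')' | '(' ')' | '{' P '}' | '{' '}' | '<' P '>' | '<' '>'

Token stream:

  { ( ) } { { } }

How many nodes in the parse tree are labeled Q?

[P [Q { [P [Q ( )]] }] [P [Q { [P [Q { }]] }]]]

4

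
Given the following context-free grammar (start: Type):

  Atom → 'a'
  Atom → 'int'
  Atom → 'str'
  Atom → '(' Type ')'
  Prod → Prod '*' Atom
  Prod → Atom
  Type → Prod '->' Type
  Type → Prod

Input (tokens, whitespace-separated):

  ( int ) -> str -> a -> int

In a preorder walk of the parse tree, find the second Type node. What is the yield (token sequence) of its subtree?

int

[Type [Prod [Atom ( [Type [Prod [Atom int]]] )]] -> [Type [Prod [Atom str]] -> [Type [Prod [Atom a]] -> [Type [Prod [Atom int]]]]]]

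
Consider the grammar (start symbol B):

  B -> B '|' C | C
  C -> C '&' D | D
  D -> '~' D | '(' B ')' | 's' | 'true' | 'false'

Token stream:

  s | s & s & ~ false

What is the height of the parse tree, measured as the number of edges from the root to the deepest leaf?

5

[B [B [C [D s]]] | [C [C [C [D s]] & [D s]] & [D ~ [D false]]]]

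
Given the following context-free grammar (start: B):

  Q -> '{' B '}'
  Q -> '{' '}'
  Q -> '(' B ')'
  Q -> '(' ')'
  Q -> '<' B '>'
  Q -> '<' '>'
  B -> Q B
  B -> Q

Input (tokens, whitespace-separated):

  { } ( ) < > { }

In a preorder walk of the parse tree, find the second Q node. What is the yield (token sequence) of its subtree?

( )

[B [Q { }] [B [Q ( )] [B [Q < >] [B [Q { }]]]]]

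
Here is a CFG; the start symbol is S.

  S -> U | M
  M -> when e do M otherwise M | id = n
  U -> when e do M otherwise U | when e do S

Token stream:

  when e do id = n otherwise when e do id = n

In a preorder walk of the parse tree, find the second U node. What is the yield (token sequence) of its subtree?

[S [U when e do [M id = n] otherwise [U when e do [S [M id = n]]]]]

when e do id = n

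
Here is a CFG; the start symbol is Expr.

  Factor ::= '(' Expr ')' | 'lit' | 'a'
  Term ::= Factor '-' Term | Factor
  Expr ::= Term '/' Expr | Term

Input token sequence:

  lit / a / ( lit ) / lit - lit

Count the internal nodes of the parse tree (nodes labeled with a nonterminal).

17

[Expr [Term [Factor lit]] / [Expr [Term [Factor a]] / [Expr [Term [Factor ( [Expr [Term [Factor lit]]] )]] / [Expr [Term [Factor lit] - [Term [Factor lit]]]]]]]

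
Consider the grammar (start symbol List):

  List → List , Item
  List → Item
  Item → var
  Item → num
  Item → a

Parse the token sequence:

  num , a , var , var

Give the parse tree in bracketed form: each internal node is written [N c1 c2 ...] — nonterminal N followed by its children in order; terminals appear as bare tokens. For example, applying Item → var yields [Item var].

List
List , Item
List , Item , Item
List , Item , Item , Item
Item , Item , Item , Item
num , Item , Item , Item
num , a , Item , Item
num , a , var , Item
num , a , var , var

[List [List [List [List [Item num]] , [Item a]] , [Item var]] , [Item var]]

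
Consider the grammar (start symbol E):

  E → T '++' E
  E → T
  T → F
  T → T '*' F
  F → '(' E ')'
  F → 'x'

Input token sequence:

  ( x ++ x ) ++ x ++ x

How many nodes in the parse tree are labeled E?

[E [T [F ( [E [T [F x]] ++ [E [T [F x]]]] )]] ++ [E [T [F x]] ++ [E [T [F x]]]]]

5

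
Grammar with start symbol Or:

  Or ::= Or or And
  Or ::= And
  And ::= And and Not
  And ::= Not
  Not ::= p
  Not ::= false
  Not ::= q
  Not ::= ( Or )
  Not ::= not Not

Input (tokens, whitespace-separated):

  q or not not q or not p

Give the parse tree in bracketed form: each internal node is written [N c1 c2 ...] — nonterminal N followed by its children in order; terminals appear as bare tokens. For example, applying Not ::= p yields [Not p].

Or
Or or And
Or or And or And
And or And or And
Not or And or And
q or And or And
q or Not or And
q or not Not or And
q or not not Not or And
q or not not q or And
q or not not q or Not
q or not not q or not Not
q or not not q or not p

[Or [Or [Or [And [Not q]]] or [And [Not not [Not not [Not q]]]]] or [And [Not not [Not p]]]]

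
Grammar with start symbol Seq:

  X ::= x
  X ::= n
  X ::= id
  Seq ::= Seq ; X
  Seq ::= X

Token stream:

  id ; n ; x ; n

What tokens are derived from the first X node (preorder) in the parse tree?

[Seq [Seq [Seq [Seq [X id]] ; [X n]] ; [X x]] ; [X n]]

id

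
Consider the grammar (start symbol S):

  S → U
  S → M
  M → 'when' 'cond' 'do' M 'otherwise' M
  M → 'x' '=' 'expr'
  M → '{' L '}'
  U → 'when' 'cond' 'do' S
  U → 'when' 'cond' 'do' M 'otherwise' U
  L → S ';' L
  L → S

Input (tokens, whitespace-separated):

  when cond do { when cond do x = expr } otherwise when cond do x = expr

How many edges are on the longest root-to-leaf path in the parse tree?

[S [U when cond do [M { [L [S [U when cond do [S [M x = expr]]]]] }] otherwise [U when cond do [S [M x = expr]]]]]

8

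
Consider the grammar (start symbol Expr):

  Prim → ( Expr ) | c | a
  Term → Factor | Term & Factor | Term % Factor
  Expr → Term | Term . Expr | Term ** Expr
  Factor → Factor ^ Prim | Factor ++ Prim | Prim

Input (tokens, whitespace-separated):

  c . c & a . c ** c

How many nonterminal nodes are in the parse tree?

19

[Expr [Term [Factor [Prim c]]] . [Expr [Term [Term [Factor [Prim c]]] & [Factor [Prim a]]] . [Expr [Term [Factor [Prim c]]] ** [Expr [Term [Factor [Prim c]]]]]]]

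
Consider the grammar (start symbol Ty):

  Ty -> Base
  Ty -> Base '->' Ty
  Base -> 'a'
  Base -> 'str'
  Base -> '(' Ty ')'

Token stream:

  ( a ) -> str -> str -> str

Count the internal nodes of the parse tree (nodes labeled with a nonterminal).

10

[Ty [Base ( [Ty [Base a]] )] -> [Ty [Base str] -> [Ty [Base str] -> [Ty [Base str]]]]]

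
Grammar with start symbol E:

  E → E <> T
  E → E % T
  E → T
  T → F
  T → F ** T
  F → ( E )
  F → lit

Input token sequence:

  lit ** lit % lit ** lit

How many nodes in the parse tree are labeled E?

2

[E [E [T [F lit] ** [T [F lit]]]] % [T [F lit] ** [T [F lit]]]]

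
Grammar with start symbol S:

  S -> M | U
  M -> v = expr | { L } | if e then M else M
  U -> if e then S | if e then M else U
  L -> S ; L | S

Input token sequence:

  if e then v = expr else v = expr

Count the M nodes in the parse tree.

[S [M if e then [M v = expr] else [M v = expr]]]

3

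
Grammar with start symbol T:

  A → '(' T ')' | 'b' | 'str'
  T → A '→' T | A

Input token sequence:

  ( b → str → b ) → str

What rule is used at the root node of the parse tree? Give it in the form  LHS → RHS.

T → A '→' T

[T [A ( [T [A b] → [T [A str] → [T [A b]]]] )] → [T [A str]]]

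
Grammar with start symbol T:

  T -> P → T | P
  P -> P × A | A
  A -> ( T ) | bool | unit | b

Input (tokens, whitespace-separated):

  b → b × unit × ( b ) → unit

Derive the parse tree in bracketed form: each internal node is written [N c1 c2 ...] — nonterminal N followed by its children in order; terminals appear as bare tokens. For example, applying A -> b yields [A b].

T
P → T
A → T
b → T
b → P → T
b → P × A → T
b → P × A × A → T
b → A × A × A → T
b → b × A × A → T
b → b × unit × A → T
b → b × unit × ( T ) → T
b → b × unit × ( P ) → T
b → b × unit × ( A ) → T
b → b × unit × ( b ) → T
b → b × unit × ( b ) → P
b → b × unit × ( b ) → A
b → b × unit × ( b ) → unit

[T [P [A b]] → [T [P [P [P [A b]] × [A unit]] × [A ( [T [P [A b]]] )]] → [T [P [A unit]]]]]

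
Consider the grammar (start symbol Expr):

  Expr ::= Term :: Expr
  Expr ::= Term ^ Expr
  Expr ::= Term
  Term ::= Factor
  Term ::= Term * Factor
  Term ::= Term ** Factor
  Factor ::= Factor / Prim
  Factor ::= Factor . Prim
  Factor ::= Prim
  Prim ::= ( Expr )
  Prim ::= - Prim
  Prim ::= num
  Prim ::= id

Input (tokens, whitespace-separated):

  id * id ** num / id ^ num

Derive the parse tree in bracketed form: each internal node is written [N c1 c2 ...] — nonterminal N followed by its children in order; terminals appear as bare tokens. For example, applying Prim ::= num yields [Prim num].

[Expr [Term [Term [Term [Factor [Prim id]]] * [Factor [Prim id]]] ** [Factor [Factor [Prim num]] / [Prim id]]] ^ [Expr [Term [Factor [Prim num]]]]]

Expr
Term ^ Expr
Term ** Factor ^ Expr
Term * Factor ** Factor ^ Expr
Factor * Factor ** Factor ^ Expr
Prim * Factor ** Factor ^ Expr
id * Factor ** Factor ^ Expr
id * Prim ** Factor ^ Expr
id * id ** Factor ^ Expr
id * id ** Factor / Prim ^ Expr
id * id ** Prim / Prim ^ Expr
id * id ** num / Prim ^ Expr
id * id ** num / id ^ Expr
id * id ** num / id ^ Term
id * id ** num / id ^ Factor
id * id ** num / id ^ Prim
id * id ** num / id ^ num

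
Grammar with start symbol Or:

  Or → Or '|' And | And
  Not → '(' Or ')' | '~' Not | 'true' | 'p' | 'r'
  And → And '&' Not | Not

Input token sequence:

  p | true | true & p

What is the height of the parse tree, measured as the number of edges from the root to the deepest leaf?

[Or [Or [Or [And [Not p]]] | [And [Not true]]] | [And [And [Not true]] & [Not p]]]

5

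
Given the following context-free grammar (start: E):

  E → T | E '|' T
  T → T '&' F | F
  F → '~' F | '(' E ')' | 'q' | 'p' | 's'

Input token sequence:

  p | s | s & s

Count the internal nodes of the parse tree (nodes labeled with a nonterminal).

[E [E [E [T [F p]]] | [T [F s]]] | [T [T [F s]] & [F s]]]

11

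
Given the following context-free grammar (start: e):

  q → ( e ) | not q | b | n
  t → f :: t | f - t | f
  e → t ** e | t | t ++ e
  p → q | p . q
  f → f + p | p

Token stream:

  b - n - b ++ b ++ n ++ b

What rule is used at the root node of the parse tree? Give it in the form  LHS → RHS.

e → t ++ e

[e [t [f [p [q b]]] - [t [f [p [q n]]] - [t [f [p [q b]]]]]] ++ [e [t [f [p [q b]]]] ++ [e [t [f [p [q n]]]] ++ [e [t [f [p [q b]]]]]]]]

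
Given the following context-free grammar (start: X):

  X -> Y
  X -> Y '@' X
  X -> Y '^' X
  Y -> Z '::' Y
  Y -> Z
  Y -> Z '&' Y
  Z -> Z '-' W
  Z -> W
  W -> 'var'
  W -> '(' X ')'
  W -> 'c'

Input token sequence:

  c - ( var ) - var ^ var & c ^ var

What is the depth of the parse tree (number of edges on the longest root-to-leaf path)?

[X [Y [Z [Z [Z [W c]] - [W ( [X [Y [Z [W var]]]] )]] - [W var]]] ^ [X [Y [Z [W var]] & [Y [Z [W c]]]] ^ [X [Y [Z [W var]]]]]]

9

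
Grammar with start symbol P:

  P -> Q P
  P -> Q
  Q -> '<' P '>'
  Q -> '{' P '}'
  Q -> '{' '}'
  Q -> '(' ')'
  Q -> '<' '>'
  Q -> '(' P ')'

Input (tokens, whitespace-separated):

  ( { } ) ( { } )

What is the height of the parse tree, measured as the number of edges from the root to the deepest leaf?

[P [Q ( [P [Q { }]] )] [P [Q ( [P [Q { }]] )]]]

5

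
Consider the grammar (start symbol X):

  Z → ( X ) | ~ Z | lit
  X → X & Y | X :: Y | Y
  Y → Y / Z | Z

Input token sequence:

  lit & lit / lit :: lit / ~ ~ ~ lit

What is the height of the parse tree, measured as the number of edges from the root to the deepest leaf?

6

[X [X [X [Y [Z lit]]] & [Y [Y [Z lit]] / [Z lit]]] :: [Y [Y [Z lit]] / [Z ~ [Z ~ [Z ~ [Z lit]]]]]]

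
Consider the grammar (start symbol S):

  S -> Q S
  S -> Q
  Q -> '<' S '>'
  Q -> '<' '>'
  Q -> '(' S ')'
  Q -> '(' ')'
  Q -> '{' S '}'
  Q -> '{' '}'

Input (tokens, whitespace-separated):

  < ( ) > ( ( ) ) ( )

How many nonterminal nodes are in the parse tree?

[S [Q < [S [Q ( )]] >] [S [Q ( [S [Q ( )]] )] [S [Q ( )]]]]

10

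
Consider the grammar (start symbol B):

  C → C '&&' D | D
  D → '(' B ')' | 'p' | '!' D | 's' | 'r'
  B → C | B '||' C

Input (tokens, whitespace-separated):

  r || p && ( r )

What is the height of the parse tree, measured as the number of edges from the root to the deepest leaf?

[B [B [C [D r]]] || [C [C [D p]] && [D ( [B [C [D r]]] )]]]

6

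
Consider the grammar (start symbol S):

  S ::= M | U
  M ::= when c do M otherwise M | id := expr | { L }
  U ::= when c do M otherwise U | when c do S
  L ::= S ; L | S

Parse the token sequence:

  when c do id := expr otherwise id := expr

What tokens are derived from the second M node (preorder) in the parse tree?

id := expr

[S [M when c do [M id := expr] otherwise [M id := expr]]]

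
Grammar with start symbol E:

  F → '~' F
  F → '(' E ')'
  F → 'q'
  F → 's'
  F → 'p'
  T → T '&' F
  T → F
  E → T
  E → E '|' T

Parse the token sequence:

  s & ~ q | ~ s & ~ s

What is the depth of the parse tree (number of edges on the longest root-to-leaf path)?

[E [E [T [T [F s]] & [F ~ [F q]]]] | [T [T [F ~ [F s]]] & [F ~ [F s]]]]

5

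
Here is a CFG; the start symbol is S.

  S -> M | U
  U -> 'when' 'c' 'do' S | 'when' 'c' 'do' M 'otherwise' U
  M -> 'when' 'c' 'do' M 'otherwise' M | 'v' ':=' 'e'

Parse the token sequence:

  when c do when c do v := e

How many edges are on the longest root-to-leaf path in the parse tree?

[S [U when c do [S [U when c do [S [M v := e]]]]]]

6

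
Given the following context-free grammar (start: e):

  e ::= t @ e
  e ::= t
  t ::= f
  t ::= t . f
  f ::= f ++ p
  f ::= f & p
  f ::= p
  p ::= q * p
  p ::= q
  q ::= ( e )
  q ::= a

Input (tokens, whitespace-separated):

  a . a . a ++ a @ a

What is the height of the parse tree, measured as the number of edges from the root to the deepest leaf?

7

[e [t [t [t [f [p [q a]]]] . [f [p [q a]]]] . [f [f [p [q a]]] ++ [p [q a]]]] @ [e [t [f [p [q a]]]]]]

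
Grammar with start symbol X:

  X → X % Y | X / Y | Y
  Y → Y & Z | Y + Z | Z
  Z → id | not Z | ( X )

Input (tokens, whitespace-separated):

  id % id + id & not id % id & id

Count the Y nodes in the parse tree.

[X [X [X [Y [Z id]]] % [Y [Y [Y [Z id]] + [Z id]] & [Z not [Z id]]]] % [Y [Y [Z id]] & [Z id]]]

6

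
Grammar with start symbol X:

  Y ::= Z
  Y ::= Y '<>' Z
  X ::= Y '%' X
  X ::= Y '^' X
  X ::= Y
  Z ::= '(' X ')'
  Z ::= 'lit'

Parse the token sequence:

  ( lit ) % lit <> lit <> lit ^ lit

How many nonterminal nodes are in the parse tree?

[X [Y [Z ( [X [Y [Z lit]]] )]] % [X [Y [Y [Y [Z lit]] <> [Z lit]] <> [Z lit]] ^ [X [Y [Z lit]]]]]

16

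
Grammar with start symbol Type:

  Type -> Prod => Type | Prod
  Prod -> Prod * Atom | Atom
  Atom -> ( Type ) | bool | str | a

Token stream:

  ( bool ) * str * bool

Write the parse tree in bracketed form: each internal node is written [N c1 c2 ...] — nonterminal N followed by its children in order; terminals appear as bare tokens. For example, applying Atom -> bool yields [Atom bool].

[Type [Prod [Prod [Prod [Atom ( [Type [Prod [Atom bool]]] )]] * [Atom str]] * [Atom bool]]]

Type
Prod
Prod * Atom
Prod * Atom * Atom
Atom * Atom * Atom
( Type ) * Atom * Atom
( Prod ) * Atom * Atom
( Atom ) * Atom * Atom
( bool ) * Atom * Atom
( bool ) * str * Atom
( bool ) * str * bool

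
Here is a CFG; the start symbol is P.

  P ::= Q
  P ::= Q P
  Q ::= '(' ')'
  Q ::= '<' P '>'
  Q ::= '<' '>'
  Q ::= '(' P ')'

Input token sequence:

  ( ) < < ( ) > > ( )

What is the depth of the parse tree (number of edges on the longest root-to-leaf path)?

[P [Q ( )] [P [Q < [P [Q < [P [Q ( )]] >]] >] [P [Q ( )]]]]

7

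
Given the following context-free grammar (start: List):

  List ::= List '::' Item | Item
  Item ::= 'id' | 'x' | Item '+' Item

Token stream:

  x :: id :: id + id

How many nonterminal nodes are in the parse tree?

8

[List [List [List [Item x]] :: [Item id]] :: [Item [Item id] + [Item id]]]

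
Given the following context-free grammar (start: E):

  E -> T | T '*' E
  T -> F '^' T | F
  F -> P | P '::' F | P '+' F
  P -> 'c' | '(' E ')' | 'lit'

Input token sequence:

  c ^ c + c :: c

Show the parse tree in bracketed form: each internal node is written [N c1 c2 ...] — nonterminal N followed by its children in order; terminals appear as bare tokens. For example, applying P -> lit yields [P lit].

E
T
F ^ T
P ^ T
c ^ T
c ^ F
c ^ P + F
c ^ c + F
c ^ c + P :: F
c ^ c + c :: F
c ^ c + c :: P
c ^ c + c :: c

[E [T [F [P c]] ^ [T [F [P c] + [F [P c] :: [F [P c]]]]]]]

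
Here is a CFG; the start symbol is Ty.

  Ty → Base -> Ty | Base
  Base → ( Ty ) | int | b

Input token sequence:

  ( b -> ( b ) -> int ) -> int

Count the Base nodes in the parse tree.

6

[Ty [Base ( [Ty [Base b] -> [Ty [Base ( [Ty [Base b]] )] -> [Ty [Base int]]]] )] -> [Ty [Base int]]]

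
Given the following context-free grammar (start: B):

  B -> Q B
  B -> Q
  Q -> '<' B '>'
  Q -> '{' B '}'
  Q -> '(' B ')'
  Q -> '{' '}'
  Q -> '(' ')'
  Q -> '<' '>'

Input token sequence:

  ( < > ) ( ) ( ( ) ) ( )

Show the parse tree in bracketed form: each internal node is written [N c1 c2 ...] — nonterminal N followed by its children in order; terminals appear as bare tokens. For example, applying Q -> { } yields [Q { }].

B
Q B
( B ) B
( Q ) B
( < > ) B
( < > ) Q B
( < > ) ( ) B
( < > ) ( ) Q B
( < > ) ( ) ( B ) B
( < > ) ( ) ( Q ) B
( < > ) ( ) ( ( ) ) B
( < > ) ( ) ( ( ) ) Q
( < > ) ( ) ( ( ) ) ( )

[B [Q ( [B [Q < >]] )] [B [Q ( )] [B [Q ( [B [Q ( )]] )] [B [Q ( )]]]]]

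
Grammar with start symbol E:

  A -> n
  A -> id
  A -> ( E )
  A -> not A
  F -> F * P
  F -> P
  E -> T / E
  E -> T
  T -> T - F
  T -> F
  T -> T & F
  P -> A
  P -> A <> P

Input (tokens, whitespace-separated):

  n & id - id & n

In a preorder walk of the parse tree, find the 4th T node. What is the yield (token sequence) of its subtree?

[E [T [T [T [T [F [P [A n]]]] & [F [P [A id]]]] - [F [P [A id]]]] & [F [P [A n]]]]]

n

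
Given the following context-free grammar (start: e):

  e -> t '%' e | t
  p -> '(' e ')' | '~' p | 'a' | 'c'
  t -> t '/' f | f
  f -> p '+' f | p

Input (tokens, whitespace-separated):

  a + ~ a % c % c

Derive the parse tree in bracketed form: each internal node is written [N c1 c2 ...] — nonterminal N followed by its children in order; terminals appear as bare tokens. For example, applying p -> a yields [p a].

[e [t [f [p a] + [f [p ~ [p a]]]]] % [e [t [f [p c]]] % [e [t [f [p c]]]]]]

e
t % e
f % e
p + f % e
a + f % e
a + p % e
a + ~ p % e
a + ~ a % e
a + ~ a % t % e
a + ~ a % f % e
a + ~ a % p % e
a + ~ a % c % e
a + ~ a % c % t
a + ~ a % c % f
a + ~ a % c % p
a + ~ a % c % c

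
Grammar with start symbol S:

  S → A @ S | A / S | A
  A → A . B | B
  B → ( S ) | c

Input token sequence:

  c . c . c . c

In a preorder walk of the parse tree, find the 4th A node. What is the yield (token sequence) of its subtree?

c

[S [A [A [A [A [B c]] . [B c]] . [B c]] . [B c]]]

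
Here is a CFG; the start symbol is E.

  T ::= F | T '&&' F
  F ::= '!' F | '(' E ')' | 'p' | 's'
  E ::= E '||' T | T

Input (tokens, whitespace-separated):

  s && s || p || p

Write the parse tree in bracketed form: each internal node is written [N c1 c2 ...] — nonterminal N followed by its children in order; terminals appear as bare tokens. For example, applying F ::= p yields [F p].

E
E || T
E || T || T
T || T || T
T && F || T || T
F && F || T || T
s && F || T || T
s && s || T || T
s && s || F || T
s && s || p || T
s && s || p || F
s && s || p || p

[E [E [E [T [T [F s]] && [F s]]] || [T [F p]]] || [T [F p]]]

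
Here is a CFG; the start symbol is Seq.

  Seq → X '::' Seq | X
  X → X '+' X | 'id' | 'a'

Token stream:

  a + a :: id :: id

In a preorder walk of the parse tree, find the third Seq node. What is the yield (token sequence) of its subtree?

id

[Seq [X [X a] + [X a]] :: [Seq [X id] :: [Seq [X id]]]]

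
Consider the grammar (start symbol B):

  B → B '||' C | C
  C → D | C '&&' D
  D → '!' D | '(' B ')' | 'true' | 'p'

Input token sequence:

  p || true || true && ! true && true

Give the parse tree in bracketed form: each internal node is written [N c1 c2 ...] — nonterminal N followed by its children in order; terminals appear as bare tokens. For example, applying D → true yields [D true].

[B [B [B [C [D p]]] || [C [D true]]] || [C [C [C [D true]] && [D ! [D true]]] && [D true]]]

B
B || C
B || C || C
C || C || C
D || C || C
p || C || C
p || D || C
p || true || C
p || true || C && D
p || true || C && D && D
p || true || D && D && D
p || true || true && D && D
p || true || true && ! D && D
p || true || true && ! true && D
p || true || true && ! true && true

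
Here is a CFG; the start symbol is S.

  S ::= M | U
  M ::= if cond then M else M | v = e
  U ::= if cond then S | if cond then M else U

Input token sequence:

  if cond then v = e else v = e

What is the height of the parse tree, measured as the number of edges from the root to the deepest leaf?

3

[S [M if cond then [M v = e] else [M v = e]]]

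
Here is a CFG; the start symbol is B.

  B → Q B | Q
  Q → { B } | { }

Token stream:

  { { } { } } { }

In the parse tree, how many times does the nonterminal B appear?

4

[B [Q { [B [Q { }] [B [Q { }]]] }] [B [Q { }]]]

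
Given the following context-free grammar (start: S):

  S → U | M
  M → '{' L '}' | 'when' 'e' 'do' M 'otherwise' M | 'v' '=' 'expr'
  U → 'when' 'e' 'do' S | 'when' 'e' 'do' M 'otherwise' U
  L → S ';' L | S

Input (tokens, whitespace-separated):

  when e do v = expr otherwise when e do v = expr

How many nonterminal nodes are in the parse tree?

[S [U when e do [M v = expr] otherwise [U when e do [S [M v = expr]]]]]

6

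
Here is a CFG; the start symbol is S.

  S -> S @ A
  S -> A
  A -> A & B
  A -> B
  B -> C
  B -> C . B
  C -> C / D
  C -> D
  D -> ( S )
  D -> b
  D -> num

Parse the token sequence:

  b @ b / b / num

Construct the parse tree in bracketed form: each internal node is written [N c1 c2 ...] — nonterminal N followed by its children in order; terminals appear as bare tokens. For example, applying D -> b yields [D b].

[S [S [A [B [C [D b]]]]] @ [A [B [C [C [C [D b]] / [D b]] / [D num]]]]]

S
S @ A
A @ A
B @ A
C @ A
D @ A
b @ A
b @ B
b @ C
b @ C / D
b @ C / D / D
b @ D / D / D
b @ b / D / D
b @ b / b / D
b @ b / b / num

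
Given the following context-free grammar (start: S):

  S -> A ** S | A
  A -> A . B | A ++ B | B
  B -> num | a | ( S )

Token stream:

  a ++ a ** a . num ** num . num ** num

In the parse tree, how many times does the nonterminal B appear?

7

[S [A [A [B a]] ++ [B a]] ** [S [A [A [B a]] . [B num]] ** [S [A [A [B num]] . [B num]] ** [S [A [B num]]]]]]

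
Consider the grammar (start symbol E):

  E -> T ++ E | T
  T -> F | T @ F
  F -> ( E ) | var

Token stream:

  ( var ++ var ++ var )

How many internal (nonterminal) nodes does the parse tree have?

12

[E [T [F ( [E [T [F var]] ++ [E [T [F var]] ++ [E [T [F var]]]]] )]]]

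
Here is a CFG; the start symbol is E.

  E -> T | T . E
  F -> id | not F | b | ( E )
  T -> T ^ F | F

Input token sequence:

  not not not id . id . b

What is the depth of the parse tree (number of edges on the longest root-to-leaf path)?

[E [T [F not [F not [F not [F id]]]]] . [E [T [F id]] . [E [T [F b]]]]]

6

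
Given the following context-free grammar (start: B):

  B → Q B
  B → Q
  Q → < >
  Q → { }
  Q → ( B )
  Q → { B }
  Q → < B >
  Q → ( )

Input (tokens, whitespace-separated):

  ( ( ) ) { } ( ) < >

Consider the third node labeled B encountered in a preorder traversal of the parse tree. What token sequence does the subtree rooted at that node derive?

{ } ( ) < >

[B [Q ( [B [Q ( )]] )] [B [Q { }] [B [Q ( )] [B [Q < >]]]]]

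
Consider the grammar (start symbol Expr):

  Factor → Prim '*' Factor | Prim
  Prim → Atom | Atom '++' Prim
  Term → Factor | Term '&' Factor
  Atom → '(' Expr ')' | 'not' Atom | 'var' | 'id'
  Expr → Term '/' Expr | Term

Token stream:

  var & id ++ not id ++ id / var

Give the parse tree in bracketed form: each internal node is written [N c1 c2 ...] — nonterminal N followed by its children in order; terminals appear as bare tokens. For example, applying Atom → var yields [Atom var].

[Expr [Term [Term [Factor [Prim [Atom var]]]] & [Factor [Prim [Atom id] ++ [Prim [Atom not [Atom id]] ++ [Prim [Atom id]]]]]] / [Expr [Term [Factor [Prim [Atom var]]]]]]

Expr
Term / Expr
Term & Factor / Expr
Factor & Factor / Expr
Prim & Factor / Expr
Atom & Factor / Expr
var & Factor / Expr
var & Prim / Expr
var & Atom ++ Prim / Expr
var & id ++ Prim / Expr
var & id ++ Atom ++ Prim / Expr
var & id ++ not Atom ++ Prim / Expr
var & id ++ not id ++ Prim / Expr
var & id ++ not id ++ Atom / Expr
var & id ++ not id ++ id / Expr
var & id ++ not id ++ id / Term
var & id ++ not id ++ id / Factor
var & id ++ not id ++ id / Prim
var & id ++ not id ++ id / Atom
var & id ++ not id ++ id / var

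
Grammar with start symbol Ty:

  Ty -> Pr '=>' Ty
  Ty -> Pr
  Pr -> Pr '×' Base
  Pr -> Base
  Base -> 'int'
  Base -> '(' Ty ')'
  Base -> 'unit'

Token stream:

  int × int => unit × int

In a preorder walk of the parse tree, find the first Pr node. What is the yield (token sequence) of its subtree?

[Ty [Pr [Pr [Base int]] × [Base int]] => [Ty [Pr [Pr [Base unit]] × [Base int]]]]

int × int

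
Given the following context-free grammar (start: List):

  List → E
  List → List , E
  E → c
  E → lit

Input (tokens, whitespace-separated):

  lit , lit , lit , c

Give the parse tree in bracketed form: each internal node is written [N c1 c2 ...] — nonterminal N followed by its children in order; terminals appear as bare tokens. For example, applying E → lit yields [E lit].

[List [List [List [List [E lit]] , [E lit]] , [E lit]] , [E c]]

List
List , E
List , E , E
List , E , E , E
E , E , E , E
lit , E , E , E
lit , lit , E , E
lit , lit , lit , E
lit , lit , lit , c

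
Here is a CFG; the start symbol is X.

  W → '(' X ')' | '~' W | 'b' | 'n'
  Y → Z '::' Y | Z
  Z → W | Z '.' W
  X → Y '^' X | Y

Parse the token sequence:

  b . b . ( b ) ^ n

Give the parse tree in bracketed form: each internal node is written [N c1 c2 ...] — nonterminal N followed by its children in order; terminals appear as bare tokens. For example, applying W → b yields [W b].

X
Y ^ X
Z ^ X
Z . W ^ X
Z . W . W ^ X
W . W . W ^ X
b . W . W ^ X
b . b . W ^ X
b . b . ( X ) ^ X
b . b . ( Y ) ^ X
b . b . ( Z ) ^ X
b . b . ( W ) ^ X
b . b . ( b ) ^ X
b . b . ( b ) ^ Y
b . b . ( b ) ^ Z
b . b . ( b ) ^ W
b . b . ( b ) ^ n

[X [Y [Z [Z [Z [W b]] . [W b]] . [W ( [X [Y [Z [W b]]]] )]]] ^ [X [Y [Z [W n]]]]]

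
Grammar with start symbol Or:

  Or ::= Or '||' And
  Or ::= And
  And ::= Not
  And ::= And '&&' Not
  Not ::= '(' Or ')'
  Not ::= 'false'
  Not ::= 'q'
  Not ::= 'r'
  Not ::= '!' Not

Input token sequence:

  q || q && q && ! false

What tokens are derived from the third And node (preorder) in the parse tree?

[Or [Or [And [Not q]]] || [And [And [And [Not q]] && [Not q]] && [Not ! [Not false]]]]

q && q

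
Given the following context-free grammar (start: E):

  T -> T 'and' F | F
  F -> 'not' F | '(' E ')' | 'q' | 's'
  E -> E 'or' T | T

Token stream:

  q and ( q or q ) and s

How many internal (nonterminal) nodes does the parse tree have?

[E [T [T [T [F q]] and [F ( [E [E [T [F q]]] or [T [F q]]] )]] and [F s]]]

13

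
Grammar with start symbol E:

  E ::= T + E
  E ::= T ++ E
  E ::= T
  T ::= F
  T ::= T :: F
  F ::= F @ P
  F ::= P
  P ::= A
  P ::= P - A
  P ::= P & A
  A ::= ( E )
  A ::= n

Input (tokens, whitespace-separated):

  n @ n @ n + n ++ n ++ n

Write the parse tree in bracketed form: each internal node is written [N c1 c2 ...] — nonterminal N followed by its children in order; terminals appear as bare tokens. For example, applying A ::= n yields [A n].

[E [T [F [F [F [P [A n]]] @ [P [A n]]] @ [P [A n]]]] + [E [T [F [P [A n]]]] ++ [E [T [F [P [A n]]]] ++ [E [T [F [P [A n]]]]]]]]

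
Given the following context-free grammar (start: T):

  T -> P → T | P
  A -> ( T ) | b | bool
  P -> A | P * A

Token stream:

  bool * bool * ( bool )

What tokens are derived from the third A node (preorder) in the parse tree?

[T [P [P [P [A bool]] * [A bool]] * [A ( [T [P [A bool]]] )]]]

( bool )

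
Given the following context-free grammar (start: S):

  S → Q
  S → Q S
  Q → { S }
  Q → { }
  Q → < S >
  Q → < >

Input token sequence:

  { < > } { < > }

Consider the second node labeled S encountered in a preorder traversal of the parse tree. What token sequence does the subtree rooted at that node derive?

[S [Q { [S [Q < >]] }] [S [Q { [S [Q < >]] }]]]

< >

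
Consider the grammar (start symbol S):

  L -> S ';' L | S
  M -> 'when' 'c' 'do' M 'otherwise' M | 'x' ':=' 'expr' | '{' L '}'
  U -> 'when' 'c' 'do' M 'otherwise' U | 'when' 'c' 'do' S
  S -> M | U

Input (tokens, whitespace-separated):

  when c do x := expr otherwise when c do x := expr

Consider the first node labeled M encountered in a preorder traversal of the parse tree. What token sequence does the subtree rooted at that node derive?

x := expr

[S [U when c do [M x := expr] otherwise [U when c do [S [M x := expr]]]]]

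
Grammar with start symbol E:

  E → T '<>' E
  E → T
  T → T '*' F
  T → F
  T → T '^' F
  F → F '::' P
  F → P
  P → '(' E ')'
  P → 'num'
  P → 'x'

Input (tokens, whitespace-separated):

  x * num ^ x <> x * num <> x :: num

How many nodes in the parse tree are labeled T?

[E [T [T [T [F [P x]]] * [F [P num]]] ^ [F [P x]]] <> [E [T [T [F [P x]]] * [F [P num]]] <> [E [T [F [F [P x]] :: [P num]]]]]]

6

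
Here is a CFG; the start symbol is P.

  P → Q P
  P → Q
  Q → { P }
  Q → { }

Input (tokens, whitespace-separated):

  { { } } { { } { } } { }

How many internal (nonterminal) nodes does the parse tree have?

[P [Q { [P [Q { }]] }] [P [Q { [P [Q { }] [P [Q { }]]] }] [P [Q { }]]]]

12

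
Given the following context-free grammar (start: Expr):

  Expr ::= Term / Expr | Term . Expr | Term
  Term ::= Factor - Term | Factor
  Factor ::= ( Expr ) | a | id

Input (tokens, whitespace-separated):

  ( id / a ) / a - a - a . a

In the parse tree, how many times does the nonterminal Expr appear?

5

[Expr [Term [Factor ( [Expr [Term [Factor id]] / [Expr [Term [Factor a]]]] )]] / [Expr [Term [Factor a] - [Term [Factor a] - [Term [Factor a]]]] . [Expr [Term [Factor a]]]]]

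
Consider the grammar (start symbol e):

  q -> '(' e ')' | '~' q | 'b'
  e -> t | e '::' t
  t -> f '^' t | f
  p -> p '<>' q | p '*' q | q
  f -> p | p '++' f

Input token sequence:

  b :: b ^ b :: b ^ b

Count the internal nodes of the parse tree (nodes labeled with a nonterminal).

[e [e [e [t [f [p [q b]]]]] :: [t [f [p [q b]]] ^ [t [f [p [q b]]]]]] :: [t [f [p [q b]]] ^ [t [f [p [q b]]]]]]

23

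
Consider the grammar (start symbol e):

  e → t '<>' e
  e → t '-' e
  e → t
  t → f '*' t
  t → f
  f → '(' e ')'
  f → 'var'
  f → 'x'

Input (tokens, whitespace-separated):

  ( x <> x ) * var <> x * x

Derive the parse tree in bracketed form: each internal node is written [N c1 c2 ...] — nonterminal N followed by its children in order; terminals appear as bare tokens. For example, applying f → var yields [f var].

[e [t [f ( [e [t [f x]] <> [e [t [f x]]]] )] * [t [f var]]] <> [e [t [f x] * [t [f x]]]]]

e
t <> e
f * t <> e
( e ) * t <> e
( t <> e ) * t <> e
( f <> e ) * t <> e
( x <> e ) * t <> e
( x <> t ) * t <> e
( x <> f ) * t <> e
( x <> x ) * t <> e
( x <> x ) * f <> e
( x <> x ) * var <> e
( x <> x ) * var <> t
( x <> x ) * var <> f * t
( x <> x ) * var <> x * t
( x <> x ) * var <> x * f
( x <> x ) * var <> x * x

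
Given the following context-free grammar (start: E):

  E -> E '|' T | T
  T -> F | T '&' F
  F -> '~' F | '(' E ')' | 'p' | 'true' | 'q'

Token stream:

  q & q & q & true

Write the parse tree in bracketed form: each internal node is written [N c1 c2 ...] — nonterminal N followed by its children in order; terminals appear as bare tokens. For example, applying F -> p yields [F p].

E
T
T & F
T & F & F
T & F & F & F
F & F & F & F
q & F & F & F
q & q & F & F
q & q & q & F
q & q & q & true

[E [T [T [T [T [F q]] & [F q]] & [F q]] & [F true]]]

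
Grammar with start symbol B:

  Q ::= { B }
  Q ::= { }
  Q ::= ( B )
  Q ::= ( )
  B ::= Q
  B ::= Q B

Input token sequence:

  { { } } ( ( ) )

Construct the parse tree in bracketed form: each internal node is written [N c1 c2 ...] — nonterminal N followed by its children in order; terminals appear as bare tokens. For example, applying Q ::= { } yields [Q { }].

[B [Q { [B [Q { }]] }] [B [Q ( [B [Q ( )]] )]]]

B
Q B
{ B } B
{ Q } B
{ { } } B
{ { } } Q
{ { } } ( B )
{ { } } ( Q )
{ { } } ( ( ) )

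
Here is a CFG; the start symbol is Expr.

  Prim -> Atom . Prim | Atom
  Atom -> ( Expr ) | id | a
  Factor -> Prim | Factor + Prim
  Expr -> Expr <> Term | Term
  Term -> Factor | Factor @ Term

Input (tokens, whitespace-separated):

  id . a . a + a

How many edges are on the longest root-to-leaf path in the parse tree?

[Expr [Term [Factor [Factor [Prim [Atom id] . [Prim [Atom a] . [Prim [Atom a]]]]] + [Prim [Atom a]]]]]

8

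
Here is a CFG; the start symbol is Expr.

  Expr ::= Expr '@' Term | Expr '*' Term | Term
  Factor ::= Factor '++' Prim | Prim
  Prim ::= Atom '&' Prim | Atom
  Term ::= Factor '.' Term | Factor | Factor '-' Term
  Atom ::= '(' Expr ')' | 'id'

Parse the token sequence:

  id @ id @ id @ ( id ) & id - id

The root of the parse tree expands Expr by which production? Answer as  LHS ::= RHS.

Expr ::= Expr '@' Term

[Expr [Expr [Expr [Expr [Term [Factor [Prim [Atom id]]]]] @ [Term [Factor [Prim [Atom id]]]]] @ [Term [Factor [Prim [Atom id]]]]] @ [Term [Factor [Prim [Atom ( [Expr [Term [Factor [Prim [Atom id]]]]] )] & [Prim [Atom id]]]] - [Term [Factor [Prim [Atom id]]]]]]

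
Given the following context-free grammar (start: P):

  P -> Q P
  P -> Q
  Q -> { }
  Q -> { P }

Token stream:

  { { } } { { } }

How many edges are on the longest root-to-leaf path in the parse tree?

[P [Q { [P [Q { }]] }] [P [Q { [P [Q { }]] }]]]

5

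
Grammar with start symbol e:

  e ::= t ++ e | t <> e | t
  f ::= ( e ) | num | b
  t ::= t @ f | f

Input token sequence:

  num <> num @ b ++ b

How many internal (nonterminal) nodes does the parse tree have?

[e [t [f num]] <> [e [t [t [f num]] @ [f b]] ++ [e [t [f b]]]]]

11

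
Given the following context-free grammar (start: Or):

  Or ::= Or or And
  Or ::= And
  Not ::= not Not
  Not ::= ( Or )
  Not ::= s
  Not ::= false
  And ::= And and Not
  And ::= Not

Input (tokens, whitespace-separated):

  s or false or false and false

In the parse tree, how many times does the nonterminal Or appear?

3

[Or [Or [Or [And [Not s]]] or [And [Not false]]] or [And [And [Not false]] and [Not false]]]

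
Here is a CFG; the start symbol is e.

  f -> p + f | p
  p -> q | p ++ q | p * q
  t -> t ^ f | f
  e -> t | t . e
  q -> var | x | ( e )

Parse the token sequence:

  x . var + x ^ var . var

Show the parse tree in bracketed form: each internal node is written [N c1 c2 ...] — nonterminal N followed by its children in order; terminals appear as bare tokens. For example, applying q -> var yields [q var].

e
t . e
f . e
p . e
q . e
x . e
x . t . e
x . t ^ f . e
x . f ^ f . e
x . p + f ^ f . e
x . q + f ^ f . e
x . var + f ^ f . e
x . var + p ^ f . e
x . var + q ^ f . e
x . var + x ^ f . e
x . var + x ^ p . e
x . var + x ^ q . e
x . var + x ^ var . e
x . var + x ^ var . t
x . var + x ^ var . f
x . var + x ^ var . p
x . var + x ^ var . q
x . var + x ^ var . var

[e [t [f [p [q x]]]] . [e [t [t [f [p [q var]] + [f [p [q x]]]]] ^ [f [p [q var]]]] . [e [t [f [p [q var]]]]]]]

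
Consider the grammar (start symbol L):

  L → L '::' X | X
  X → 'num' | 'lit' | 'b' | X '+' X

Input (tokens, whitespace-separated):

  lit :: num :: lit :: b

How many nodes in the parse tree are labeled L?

4

[L [L [L [L [X lit]] :: [X num]] :: [X lit]] :: [X b]]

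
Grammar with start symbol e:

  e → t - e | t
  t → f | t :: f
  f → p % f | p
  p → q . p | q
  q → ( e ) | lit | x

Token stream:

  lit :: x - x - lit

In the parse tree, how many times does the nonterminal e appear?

3

[e [t [t [f [p [q lit]]]] :: [f [p [q x]]]] - [e [t [f [p [q x]]]] - [e [t [f [p [q lit]]]]]]]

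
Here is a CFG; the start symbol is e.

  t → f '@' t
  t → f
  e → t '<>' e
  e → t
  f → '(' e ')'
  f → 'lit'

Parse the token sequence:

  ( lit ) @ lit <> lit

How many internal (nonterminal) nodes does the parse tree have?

11

[e [t [f ( [e [t [f lit]]] )] @ [t [f lit]]] <> [e [t [f lit]]]]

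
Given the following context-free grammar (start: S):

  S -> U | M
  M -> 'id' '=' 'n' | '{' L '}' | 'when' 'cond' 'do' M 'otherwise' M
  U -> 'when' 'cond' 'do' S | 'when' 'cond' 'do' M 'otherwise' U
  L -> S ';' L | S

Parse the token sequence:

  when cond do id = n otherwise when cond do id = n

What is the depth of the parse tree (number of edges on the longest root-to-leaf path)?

5

[S [U when cond do [M id = n] otherwise [U when cond do [S [M id = n]]]]]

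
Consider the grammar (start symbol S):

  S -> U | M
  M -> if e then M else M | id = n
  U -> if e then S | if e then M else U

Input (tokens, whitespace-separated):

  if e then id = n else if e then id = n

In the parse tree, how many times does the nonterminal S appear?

[S [U if e then [M id = n] else [U if e then [S [M id = n]]]]]

2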